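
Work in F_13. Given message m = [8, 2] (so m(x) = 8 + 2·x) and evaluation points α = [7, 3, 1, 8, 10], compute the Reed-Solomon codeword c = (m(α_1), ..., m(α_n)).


c = [9, 1, 10, 11, 2]

Message polynomial: m(x) = 8 + 2·x (mod 13).
For each evaluation point α_i, compute m(α_i) mod 13:
  α_1 = 7: Horner steps 2 → 9, so m(7) = 9.
  α_2 = 3: Horner steps 2 → 1, so m(3) = 1.
  α_3 = 1: Horner steps 2 → 10, so m(1) = 10.
  α_4 = 8: Horner steps 2 → 11, so m(8) = 11.
  α_5 = 10: Horner steps 2 → 2, so m(10) = 2.
Codeword c = [9, 1, 10, 11, 2] ∈ F_13^5.


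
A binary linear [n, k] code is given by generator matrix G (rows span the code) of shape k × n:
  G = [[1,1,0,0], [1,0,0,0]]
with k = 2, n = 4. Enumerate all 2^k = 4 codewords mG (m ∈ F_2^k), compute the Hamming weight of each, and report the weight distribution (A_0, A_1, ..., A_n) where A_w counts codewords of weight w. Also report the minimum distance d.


Weight distribution: A_0 = 1, A_1 = 2, A_2 = 1. Minimum distance d = 1.

Enumerate all 2^2 = 4 messages m ∈ F_2^2.
For each, compute codeword c = mG in F_2^4, then tally its weight.
  m = 00 → c = 0000, weight = 0.
  m = 10 → c = 1100, weight = 2.
  m = 01 → c = 1000, weight = 1.
  m = 11 → c = 0100, weight = 1.
Tally weights:
  weight 0: 1 codewords.
  weight 1: 2 codewords.
  weight 2: 1 codewords.
Minimum distance d = smallest w > 0 with A_w > 0 = 1.
Sanity: Σ A_w = 4 = 2^2 = 4 ✓.


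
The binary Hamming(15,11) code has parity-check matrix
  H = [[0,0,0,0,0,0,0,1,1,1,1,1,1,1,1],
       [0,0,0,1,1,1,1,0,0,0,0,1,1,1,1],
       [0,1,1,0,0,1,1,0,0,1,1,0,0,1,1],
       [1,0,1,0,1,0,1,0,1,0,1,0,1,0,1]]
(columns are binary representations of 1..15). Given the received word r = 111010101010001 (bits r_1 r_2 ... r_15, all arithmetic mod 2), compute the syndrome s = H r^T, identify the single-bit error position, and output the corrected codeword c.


s = (1, 1, 1, 1)^T, error position = 15, corrected codeword c = 111010101010000

Compute s = H r^T mod 2 one row at a time:
  s_1 = 0 + 1 + 0 + 1 + 0 + 0 + 0 + 1 = 3 ≡ 1 (mod 2).
  s_2 = 0 + 1 + 0 + 1 + 0 + 0 + 0 + 1 = 3 ≡ 1 (mod 2).
  s_3 = 1 + 1 + 0 + 1 + 0 + 1 + 0 + 1 = 5 ≡ 1 (mod 2).
  s_4 = 1 + 1 + 1 + 1 + 1 + 1 + 0 + 1 = 7 ≡ 1 (mod 2).
s = (1, 1, 1, 1)^T — this equals column 15 of H (binary 1111), so error is at position 15.
Correct: flip bit 15 of r = 111010101010001 to get c = 111010101010000.


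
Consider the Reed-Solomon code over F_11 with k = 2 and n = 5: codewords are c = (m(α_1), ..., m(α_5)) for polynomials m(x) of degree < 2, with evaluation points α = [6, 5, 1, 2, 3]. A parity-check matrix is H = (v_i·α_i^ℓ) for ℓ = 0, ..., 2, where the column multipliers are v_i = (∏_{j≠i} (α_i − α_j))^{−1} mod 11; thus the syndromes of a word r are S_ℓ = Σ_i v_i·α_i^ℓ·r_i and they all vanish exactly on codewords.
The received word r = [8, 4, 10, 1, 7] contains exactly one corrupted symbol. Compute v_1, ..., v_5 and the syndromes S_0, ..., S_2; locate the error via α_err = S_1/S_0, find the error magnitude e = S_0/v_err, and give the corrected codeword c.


S = (2, 4, 8), error at position 4, error magnitude e = 9, c = [8, 4, 10, 3, 7].

Step 1: column multipliers v_i = (∏_{j≠i}(α_i − α_j))^{−1} mod 11.
  i = 1 (α = 6): (6−5)(6−1)(6−2)(6−3) = 1·5·4·3 = 60 ≡ 5, so v_1 = 5^{−1} = 9 (mod 11).
  i = 2 (α = 5): (5−6)(5−1)(5−2)(5−3) = (−1)·4·3·2 = −24 ≡ 9, so v_2 = 9^{−1} = 5 (mod 11).
  i = 3 (α = 1): (1−6)(1−5)(1−2)(1−3) = (−5)·(−4)·(−1)·(−2) = 40 ≡ 7, so v_3 = 7^{−1} = 8 (mod 11).
  i = 4 (α = 2): (2−6)(2−5)(2−1)(2−3) = (−4)·(−3)·1·(−1) = −12 ≡ 10, so v_4 = 10^{−1} = 10 (mod 11).
  i = 5 (α = 3): (3−6)(3−5)(3−1)(3−2) = (−3)·(−2)·2·1 = 12 ≡ 1, so v_5 = 1^{−1} = 1 (mod 11).
  v = [9, 5, 8, 10, 1].
Step 2: syndromes of r = [8, 4, 10, 1, 7] (all sums mod 11).
  S_0 = Σ v_i r_i = 9·8 + 5·4 + 8·10 + 10·1 + 1·7 = 189 ≡ 2.
  S_1 = Σ v_i α_i r_i = 9·6·8 + 5·5·4 + 8·1·10 + 10·2·1 + 1·3·7 = 653 ≡ 4.
  α_i^2 mod 11 = [3, 3, 1, 4, 9].
  S_2 = Σ v_i α_i^2 r_i = 9·3·8 + 5·3·4 + 8·1·10 + 10·4·1 + 1·9·7 = 459 ≡ 8.
  S = (2, 4, 8) ≠ 0, so r is not a codeword (an error is present).
Step 3: locate the error. For a single error e at position i, S_ℓ = v_i·e·α_i^ℓ, so α_err = S_1/S_0.
  S_0^{−1} = 2^{−1} = 6 (mod 11), so α_err = 4·6 = 24 ≡ 2 = α_4. Error position i = 4.
  Consistency check: S_2/S_1 = 8·3 = 24 ≡ 2 = α_err ✓ (single-error assumption holds).
Step 4: error magnitude e = S_0/v_4 = S_0·∏_{j≠4}(α_4 − α_j) = 2·10 = 20 ≡ 9 (mod 11).
Step 5: correct position 4: c_4 = r_4 − e = 1 − 9 ≡ 3 (mod 11). Hence c = [8, 4, 10, 3, 7].
  Check: interpolating c through the α_i gives m(x) = 6 + 4·x (degree < 2) with m(α_i) = c_i for every i, so c is indeed a codeword.


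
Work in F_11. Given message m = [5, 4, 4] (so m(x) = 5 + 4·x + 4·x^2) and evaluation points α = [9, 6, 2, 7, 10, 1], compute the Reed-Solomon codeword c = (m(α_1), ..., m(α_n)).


c = [2, 8, 7, 9, 5, 2]

Message polynomial: m(x) = 5 + 4·x + 4·x^2 (mod 11).
For each evaluation point α_i, compute m(α_i) mod 11:
  α_1 = 9: Horner steps 4 → 7 → 2, so m(9) = 2.
  α_2 = 6: Horner steps 4 → 6 → 8, so m(6) = 8.
  α_3 = 2: Horner steps 4 → 1 → 7, so m(2) = 7.
  α_4 = 7: Horner steps 4 → 10 → 9, so m(7) = 9.
  α_5 = 10: Horner steps 4 → 0 → 5, so m(10) = 5.
  α_6 = 1: Horner steps 4 → 8 → 2, so m(1) = 2.
Codeword c = [2, 8, 7, 9, 5, 2] ∈ F_11^6.


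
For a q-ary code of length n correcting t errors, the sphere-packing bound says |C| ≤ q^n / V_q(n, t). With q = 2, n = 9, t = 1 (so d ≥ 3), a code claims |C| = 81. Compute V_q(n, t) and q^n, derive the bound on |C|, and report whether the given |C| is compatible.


V_q(n, t) = 10, q^n = 512, Hamming bound = 51, |C| = 81 > bound (violated).

Step 1: Compute V_q(n, t) = Σ_{j=0}^1 C(n, j) (q−1)^j.
  j = 0: C(9,0)·(1)^0 = 1·1 = 1.
  j = 1: C(9,1)·(1)^1 = 9·1 = 9.
  V_q(n, t) = 1 + 9 = 10.
Step 2: q^n = 2^9 = 512.
Step 3: Hamming bound ⌊q^n / V_q(n,t)⌋ = ⌊512/10⌋ = 51.
Step 4: Compare |C| = 81 to 51: violated.
The claimed |C| lies above the Hamming bound, so no 2-ary code of length 9 with d ≥ 3 can have 81 codewords.


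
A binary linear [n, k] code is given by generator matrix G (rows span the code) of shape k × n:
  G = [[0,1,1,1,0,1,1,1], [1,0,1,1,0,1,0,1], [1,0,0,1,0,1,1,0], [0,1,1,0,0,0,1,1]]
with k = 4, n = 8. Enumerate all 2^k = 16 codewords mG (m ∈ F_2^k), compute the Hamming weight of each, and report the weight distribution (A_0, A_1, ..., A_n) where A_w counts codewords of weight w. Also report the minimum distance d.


Weight distribution: A_0 = 1, A_1 = 1, A_2 = 2, A_3 = 4, A_4 = 3, A_5 = 3, A_6 = 2. Minimum distance d = 1.

Enumerate all 2^4 = 16 messages m ∈ F_2^4.
For each, compute codeword c = mG in F_2^8, then tally its weight.
  m = 0000 → c = 00000000, weight = 0.
  m = 1000 → c = 01110111, weight = 6.
  m = 0100 → c = 10110101, weight = 5.
  m = 1100 → c = 11000010, weight = 3.
  m = 0010 → c = 10010110, weight = 4.
  m = 1010 → c = 11100001, weight = 4.
  m = 0110 → c = 00100011, weight = 3.
  m = 1110 → c = 01010100, weight = 3.
  m = 0001 → c = 01100011, weight = 4.
  m = 1001 → c = 00010100, weight = 2.
  m = 0101 → c = 11010110, weight = 5.
  m = 1101 → c = 10100001, weight = 3.
  m = 0011 → c = 11110101, weight = 6.
  m = 1011 → c = 10000010, weight = 2.
  m = 0111 → c = 01000000, weight = 1.
  m = 1111 → c = 00110111, weight = 5.
Tally weights:
  weight 0: 1 codewords.
  weight 1: 1 codewords.
  weight 2: 2 codewords.
  weight 3: 4 codewords.
  weight 4: 3 codewords.
  weight 5: 3 codewords.
  weight 6: 2 codewords.
Minimum distance d = smallest w > 0 with A_w > 0 = 1.
Sanity: Σ A_w = 16 = 2^4 = 16 ✓.


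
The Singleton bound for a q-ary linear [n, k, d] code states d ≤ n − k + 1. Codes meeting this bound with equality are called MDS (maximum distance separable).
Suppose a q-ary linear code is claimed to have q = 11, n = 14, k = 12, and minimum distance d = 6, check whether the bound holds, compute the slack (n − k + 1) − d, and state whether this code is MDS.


Singleton RHS = n − k + 1 = 3, slack = -3, bound violated (no such code; not MDS).

Singleton bound: d ≤ n − k + 1.
Here n = 14, k = 12, so n − k + 1 = 3.
Given d = 6, check d ≤ 3: NO.
Slack = (n − k + 1) − d = -3.
The slack is negative: d = 6 exceeds n − k + 1 = 3 by 3, so the Singleton bound is violated and no linear [14, 12, 6]_11 code can exist. In particular it is not MDS (MDS requires d = n − k + 1 exactly).
Description: the claimed parameters are [14, 12, 6]_11; such a code would be impossible (violates the Singleton bound).


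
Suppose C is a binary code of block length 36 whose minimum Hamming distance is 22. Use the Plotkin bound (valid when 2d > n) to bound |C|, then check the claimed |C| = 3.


Plotkin bound M ≤ 4; given |C| = 3 ≤ bound (satisfied).

Check applicability: 2d = 44, n = 36.
2d − n = 8 > 0, so Plotkin applies.
Compute d/(2d−n) = 22/8 ≈ 2.7500.
⌊d/(2d−n)⌋ = 2.
Plotkin bound: M ≤ 2·2 = 4.
Given |C| = 3, check: satisfied.
This |C| is below the Plotkin bound.


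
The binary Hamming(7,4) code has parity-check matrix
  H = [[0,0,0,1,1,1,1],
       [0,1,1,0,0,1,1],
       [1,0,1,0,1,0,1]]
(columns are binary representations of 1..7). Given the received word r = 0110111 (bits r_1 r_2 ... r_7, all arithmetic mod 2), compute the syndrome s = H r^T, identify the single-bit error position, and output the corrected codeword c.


s = (1, 0, 1)^T, error position = 5, corrected codeword c = 0110011

Compute s = H r^T mod 2 one row at a time:
  s_1 = 0 + 1 + 1 + 1 = 3 ≡ 1 (mod 2).
  s_2 = 1 + 1 + 1 + 1 = 4 ≡ 0 (mod 2).
  s_3 = 0 + 1 + 1 + 1 = 3 ≡ 1 (mod 2).
s = (1, 0, 1)^T — this equals column 5 of H (binary 101), so error is at position 5.
Correct: flip bit 5 of r = 0110111 to get c = 0110011.


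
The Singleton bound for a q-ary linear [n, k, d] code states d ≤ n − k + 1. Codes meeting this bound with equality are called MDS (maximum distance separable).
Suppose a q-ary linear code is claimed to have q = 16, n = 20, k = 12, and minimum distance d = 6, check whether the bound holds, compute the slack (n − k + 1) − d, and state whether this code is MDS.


Singleton RHS = n − k + 1 = 9, slack = 3, bound satisfied, not MDS.

Singleton bound: d ≤ n − k + 1.
Here n = 20, k = 12, so n − k + 1 = 9.
Given d = 6, check d ≤ 9: YES.
Slack = (n − k + 1) − d = 3.
The code is NOT MDS (slack = 3 > 0).
Description: the claimed parameters are [20, 12, 6]_16; such a code would be non-MDS.


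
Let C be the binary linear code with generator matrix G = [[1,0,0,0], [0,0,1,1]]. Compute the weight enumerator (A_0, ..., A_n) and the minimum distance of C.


Weight distribution: A_0 = 1, A_1 = 1, A_2 = 1, A_3 = 1. Minimum distance d = 1.

Enumerate all 2^2 = 4 messages m ∈ F_2^2.
For each, compute codeword c = mG in F_2^4, then tally its weight.
  m = 00 → c = 0000, weight = 0.
  m = 10 → c = 1000, weight = 1.
  m = 01 → c = 0011, weight = 2.
  m = 11 → c = 1011, weight = 3.
Tally weights:
  weight 0: 1 codewords.
  weight 1: 1 codewords.
  weight 2: 1 codewords.
  weight 3: 1 codewords.
Minimum distance d = smallest w > 0 with A_w > 0 = 1.
Sanity: Σ A_w = 4 = 2^2 = 4 ✓.


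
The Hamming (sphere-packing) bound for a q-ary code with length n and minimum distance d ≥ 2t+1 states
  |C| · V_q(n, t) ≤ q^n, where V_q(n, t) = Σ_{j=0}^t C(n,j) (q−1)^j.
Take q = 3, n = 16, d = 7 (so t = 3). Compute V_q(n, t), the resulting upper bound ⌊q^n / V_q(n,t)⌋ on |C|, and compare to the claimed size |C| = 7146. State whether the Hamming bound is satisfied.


V_q(n, t) = 4993, q^n = 43046721, Hamming bound = 8621, |C| = 7146 ≤ bound (satisfied).

Step 1: Compute V_q(n, t) = Σ_{j=0}^3 C(n, j) (q−1)^j.
  j = 0: C(16,0)·(2)^0 = 1·1 = 1.
  j = 1: C(16,1)·(2)^1 = 16·2 = 32.
  j = 2: C(16,2)·(2)^2 = 120·4 = 480.
  j = 3: C(16,3)·(2)^3 = 560·8 = 4480.
  V_q(n, t) = 1 + 32 + 480 + 4480 = 4993.
Step 2: q^n = 3^16 = 43046721.
Step 3: Hamming bound ⌊q^n / V_q(n,t)⌋ = ⌊43046721/4993⌋ = 8621.
Step 4: Compare |C| = 7146 to 8621: satisfied.
The claimed |C| lies below the Hamming bound.


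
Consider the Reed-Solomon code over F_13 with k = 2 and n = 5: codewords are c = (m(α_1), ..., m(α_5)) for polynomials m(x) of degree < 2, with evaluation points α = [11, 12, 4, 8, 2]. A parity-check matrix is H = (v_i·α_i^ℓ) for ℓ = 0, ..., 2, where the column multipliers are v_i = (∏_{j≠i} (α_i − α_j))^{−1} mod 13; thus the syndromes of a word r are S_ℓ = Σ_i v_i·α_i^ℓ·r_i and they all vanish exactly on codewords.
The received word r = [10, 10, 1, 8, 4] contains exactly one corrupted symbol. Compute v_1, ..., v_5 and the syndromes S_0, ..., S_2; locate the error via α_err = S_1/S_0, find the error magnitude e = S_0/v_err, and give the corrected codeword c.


S = (1, 12, 1), error at position 2, error magnitude e = 8, c = [10, 2, 1, 8, 4].

Step 1: column multipliers v_i = (∏_{j≠i}(α_i − α_j))^{−1} mod 13.
  i = 1 (α = 11): (11−12)(11−4)(11−8)(11−2) = (−1)·7·3·9 = −189 ≡ 6, so v_1 = 6^{−1} = 11 (mod 13).
  i = 2 (α = 12): (12−11)(12−4)(12−8)(12−2) = 1·8·4·10 = 320 ≡ 8, so v_2 = 8^{−1} = 5 (mod 13).
  i = 3 (α = 4): (4−11)(4−12)(4−8)(4−2) = (−7)·(−8)·(−4)·2 = −448 ≡ 7, so v_3 = 7^{−1} = 2 (mod 13).
  i = 4 (α = 8): (8−11)(8−12)(8−4)(8−2) = (−3)·(−4)·4·6 = 288 ≡ 2, so v_4 = 2^{−1} = 7 (mod 13).
  i = 5 (α = 2): (2−11)(2−12)(2−4)(2−8) = (−9)·(−10)·(−2)·(−6) = 1080 ≡ 1, so v_5 = 1^{−1} = 1 (mod 13).
  v = [11, 5, 2, 7, 1].
Step 2: syndromes of r = [10, 10, 1, 8, 4] (all sums mod 13).
  S_0 = Σ v_i r_i = 11·10 + 5·10 + 2·1 + 7·8 + 1·4 = 222 ≡ 1.
  S_1 = Σ v_i α_i r_i = 11·11·10 + 5·12·10 + 2·4·1 + 7·8·8 + 1·2·4 = 2274 ≡ 12.
  α_i^2 mod 13 = [4, 1, 3, 12, 4].
  S_2 = Σ v_i α_i^2 r_i = 11·4·10 + 5·1·10 + 2·3·1 + 7·12·8 + 1·4·4 = 1184 ≡ 1.
  S = (1, 12, 1) ≠ 0, so r is not a codeword (an error is present).
Step 3: locate the error. For a single error e at position i, S_ℓ = v_i·e·α_i^ℓ, so α_err = S_1/S_0.
  S_0^{−1} = 1^{−1} = 1 (mod 13), so α_err = 12·1 = 12 ≡ 12 = α_2. Error position i = 2.
  Consistency check: S_2/S_1 = 1·12 = 12 ≡ 12 = α_err ✓ (single-error assumption holds).
Step 4: error magnitude e = S_0/v_2 = S_0·∏_{j≠2}(α_2 − α_j) = 1·8 = 8 ≡ 8 (mod 13).
Step 5: correct position 2: c_2 = r_2 − e = 10 − 8 ≡ 2 (mod 13). Hence c = [10, 2, 1, 8, 4].
  Check: interpolating c through the α_i gives m(x) = 7 + 5·x (degree < 2) with m(α_i) = c_i for every i, so c is indeed a codeword.


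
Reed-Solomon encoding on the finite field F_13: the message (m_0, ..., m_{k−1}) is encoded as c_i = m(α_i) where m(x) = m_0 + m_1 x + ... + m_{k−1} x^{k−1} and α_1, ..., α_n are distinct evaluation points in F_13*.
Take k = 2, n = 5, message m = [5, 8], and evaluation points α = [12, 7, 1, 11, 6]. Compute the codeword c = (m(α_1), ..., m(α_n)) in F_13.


c = [10, 9, 0, 2, 1]

Message polynomial: m(x) = 5 + 8·x (mod 13).
For each evaluation point α_i, compute m(α_i) mod 13:
  α_1 = 12: Horner steps 8 → 10, so m(12) = 10.
  α_2 = 7: Horner steps 8 → 9, so m(7) = 9.
  α_3 = 1: Horner steps 8 → 0, so m(1) = 0.
  α_4 = 11: Horner steps 8 → 2, so m(11) = 2.
  α_5 = 6: Horner steps 8 → 1, so m(6) = 1.
Codeword c = [10, 9, 0, 2, 1] ∈ F_13^5.


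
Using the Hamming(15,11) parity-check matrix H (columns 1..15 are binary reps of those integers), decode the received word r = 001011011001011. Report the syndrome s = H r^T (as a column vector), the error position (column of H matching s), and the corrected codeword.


s = (1, 1, 0, 0)^T, error position = 12, corrected codeword c = 001011011000011

Compute s = H r^T mod 2 one row at a time:
  s_1 = 1 + 1 + 0 + 0 + 1 + 0 + 1 + 1 = 5 ≡ 1 (mod 2).
  s_2 = 0 + 1 + 1 + 0 + 1 + 0 + 1 + 1 = 5 ≡ 1 (mod 2).
  s_3 = 0 + 1 + 1 + 0 + 0 + 0 + 1 + 1 = 4 ≡ 0 (mod 2).
  s_4 = 0 + 1 + 1 + 0 + 1 + 0 + 0 + 1 = 4 ≡ 0 (mod 2).
s = (1, 1, 0, 0)^T — this equals column 12 of H (binary 1100), so error is at position 12.
Correct: flip bit 12 of r = 001011011001011 to get c = 001011011000011.


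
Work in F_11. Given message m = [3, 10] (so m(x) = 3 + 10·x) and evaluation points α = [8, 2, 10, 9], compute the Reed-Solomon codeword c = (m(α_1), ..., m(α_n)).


c = [6, 1, 4, 5]

Message polynomial: m(x) = 3 + 10·x (mod 11).
For each evaluation point α_i, compute m(α_i) mod 11:
  α_1 = 8: Horner steps 10 → 6, so m(8) = 6.
  α_2 = 2: Horner steps 10 → 1, so m(2) = 1.
  α_3 = 10: Horner steps 10 → 4, so m(10) = 4.
  α_4 = 9: Horner steps 10 → 5, so m(9) = 5.
Codeword c = [6, 1, 4, 5] ∈ F_11^4.


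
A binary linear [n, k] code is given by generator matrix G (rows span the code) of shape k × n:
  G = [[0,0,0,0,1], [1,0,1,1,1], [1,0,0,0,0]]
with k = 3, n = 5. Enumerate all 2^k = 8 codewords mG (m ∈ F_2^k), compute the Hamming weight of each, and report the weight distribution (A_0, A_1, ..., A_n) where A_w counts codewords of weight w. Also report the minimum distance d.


Weight distribution: A_0 = 1, A_1 = 2, A_2 = 2, A_3 = 2, A_4 = 1. Minimum distance d = 1.

Enumerate all 2^3 = 8 messages m ∈ F_2^3.
For each, compute codeword c = mG in F_2^5, then tally its weight.
  m = 000 → c = 00000, weight = 0.
  m = 100 → c = 00001, weight = 1.
  m = 010 → c = 10111, weight = 4.
  m = 110 → c = 10110, weight = 3.
  m = 001 → c = 10000, weight = 1.
  m = 101 → c = 10001, weight = 2.
  m = 011 → c = 00111, weight = 3.
  m = 111 → c = 00110, weight = 2.
Tally weights:
  weight 0: 1 codewords.
  weight 1: 2 codewords.
  weight 2: 2 codewords.
  weight 3: 2 codewords.
  weight 4: 1 codewords.
Minimum distance d = smallest w > 0 with A_w > 0 = 1.
Sanity: Σ A_w = 8 = 2^3 = 8 ✓.


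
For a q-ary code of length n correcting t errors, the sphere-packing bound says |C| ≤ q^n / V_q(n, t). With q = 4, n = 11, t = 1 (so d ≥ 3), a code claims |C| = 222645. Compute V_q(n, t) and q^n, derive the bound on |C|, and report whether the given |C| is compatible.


V_q(n, t) = 34, q^n = 4194304, Hamming bound = 123361, |C| = 222645 > bound (violated).

Step 1: Compute V_q(n, t) = Σ_{j=0}^1 C(n, j) (q−1)^j.
  j = 0: C(11,0)·(3)^0 = 1·1 = 1.
  j = 1: C(11,1)·(3)^1 = 11·3 = 33.
  V_q(n, t) = 1 + 33 = 34.
Step 2: q^n = 4^11 = 4194304.
Step 3: Hamming bound ⌊q^n / V_q(n,t)⌋ = ⌊4194304/34⌋ = 123361.
Step 4: Compare |C| = 222645 to 123361: violated.
The claimed |C| lies above the Hamming bound, so no 4-ary code of length 11 with d ≥ 3 can have 222645 codewords.


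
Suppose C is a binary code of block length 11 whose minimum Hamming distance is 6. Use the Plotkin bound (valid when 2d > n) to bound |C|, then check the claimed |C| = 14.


Plotkin bound M ≤ 12; given |C| = 14 > bound (violated).

Check applicability: 2d = 12, n = 11.
2d − n = 1 > 0, so Plotkin applies.
Compute d/(2d−n) = 6/1 ≈ 6.0000.
⌊d/(2d−n)⌋ = 6.
Plotkin bound: M ≤ 2·6 = 12.
Given |C| = 14, check: VIOLATED.
This |C| is above the Plotkin bound, so no binary code with n = 11, d = 6 and 14 codewords exists.


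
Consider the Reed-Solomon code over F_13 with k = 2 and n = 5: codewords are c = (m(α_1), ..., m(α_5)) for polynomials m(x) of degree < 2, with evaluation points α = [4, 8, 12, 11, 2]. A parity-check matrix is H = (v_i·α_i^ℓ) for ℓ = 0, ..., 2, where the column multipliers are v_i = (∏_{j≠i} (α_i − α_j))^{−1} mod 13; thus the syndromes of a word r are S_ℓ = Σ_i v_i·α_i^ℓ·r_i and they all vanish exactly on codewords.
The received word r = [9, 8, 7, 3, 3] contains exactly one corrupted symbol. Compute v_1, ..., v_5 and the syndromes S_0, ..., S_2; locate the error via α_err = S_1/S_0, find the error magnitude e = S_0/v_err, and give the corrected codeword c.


S = (2, 9, 8), error at position 4, error magnitude e = 12, c = [9, 8, 7, 4, 3].

Step 1: column multipliers v_i = (∏_{j≠i}(α_i − α_j))^{−1} mod 13.
  i = 1 (α = 4): (4−8)(4−12)(4−11)(4−2) = (−4)·(−8)·(−7)·2 = −448 ≡ 7, so v_1 = 7^{−1} = 2 (mod 13).
  i = 2 (α = 8): (8−4)(8−12)(8−11)(8−2) = 4·(−4)·(−3)·6 = 288 ≡ 2, so v_2 = 2^{−1} = 7 (mod 13).
  i = 3 (α = 12): (12−4)(12−8)(12−11)(12−2) = 8·4·1·10 = 320 ≡ 8, so v_3 = 8^{−1} = 5 (mod 13).
  i = 4 (α = 11): (11−4)(11−8)(11−12)(11−2) = 7·3·(−1)·9 = −189 ≡ 6, so v_4 = 6^{−1} = 11 (mod 13).
  i = 5 (α = 2): (2−4)(2−8)(2−12)(2−11) = (−2)·(−6)·(−10)·(−9) = 1080 ≡ 1, so v_5 = 1^{−1} = 1 (mod 13).
  v = [2, 7, 5, 11, 1].
Step 2: syndromes of r = [9, 8, 7, 3, 3] (all sums mod 13).
  S_0 = Σ v_i r_i = 2·9 + 7·8 + 5·7 + 11·3 + 1·3 = 145 ≡ 2.
  S_1 = Σ v_i α_i r_i = 2·4·9 + 7·8·8 + 5·12·7 + 11·11·3 + 1·2·3 = 1309 ≡ 9.
  α_i^2 mod 13 = [3, 12, 1, 4, 4].
  S_2 = Σ v_i α_i^2 r_i = 2·3·9 + 7·12·8 + 5·1·7 + 11·4·3 + 1·4·3 = 905 ≡ 8.
  S = (2, 9, 8) ≠ 0, so r is not a codeword (an error is present).
Step 3: locate the error. For a single error e at position i, S_ℓ = v_i·e·α_i^ℓ, so α_err = S_1/S_0.
  S_0^{−1} = 2^{−1} = 7 (mod 13), so α_err = 9·7 = 63 ≡ 11 = α_4. Error position i = 4.
  Consistency check: S_2/S_1 = 8·3 = 24 ≡ 11 = α_err ✓ (single-error assumption holds).
Step 4: error magnitude e = S_0/v_4 = S_0·∏_{j≠4}(α_4 − α_j) = 2·6 = 12 ≡ 12 (mod 13).
Step 5: correct position 4: c_4 = r_4 − e = 3 − 12 ≡ 4 (mod 13). Hence c = [9, 8, 7, 4, 3].
  Check: interpolating c through the α_i gives m(x) = 10 + 3·x (degree < 2) with m(α_i) = c_i for every i, so c is indeed a codeword.


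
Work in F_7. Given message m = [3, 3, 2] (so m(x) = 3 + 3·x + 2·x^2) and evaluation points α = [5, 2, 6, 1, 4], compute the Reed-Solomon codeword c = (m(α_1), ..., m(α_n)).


c = [5, 3, 2, 1, 5]

Message polynomial: m(x) = 3 + 3·x + 2·x^2 (mod 7).
For each evaluation point α_i, compute m(α_i) mod 7:
  α_1 = 5: Horner steps 2 → 6 → 5, so m(5) = 5.
  α_2 = 2: Horner steps 2 → 0 → 3, so m(2) = 3.
  α_3 = 6: Horner steps 2 → 1 → 2, so m(6) = 2.
  α_4 = 1: Horner steps 2 → 5 → 1, so m(1) = 1.
  α_5 = 4: Horner steps 2 → 4 → 5, so m(4) = 5.
Codeword c = [5, 3, 2, 1, 5] ∈ F_7^5.


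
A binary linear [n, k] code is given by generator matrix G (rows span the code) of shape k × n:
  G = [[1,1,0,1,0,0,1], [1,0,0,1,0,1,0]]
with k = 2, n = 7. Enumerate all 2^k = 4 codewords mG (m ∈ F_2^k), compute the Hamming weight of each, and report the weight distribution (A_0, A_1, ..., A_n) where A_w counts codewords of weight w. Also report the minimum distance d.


Weight distribution: A_0 = 1, A_3 = 2, A_4 = 1. Minimum distance d = 3.

Enumerate all 2^2 = 4 messages m ∈ F_2^2.
For each, compute codeword c = mG in F_2^7, then tally its weight.
  m = 00 → c = 0000000, weight = 0.
  m = 10 → c = 1101001, weight = 4.
  m = 01 → c = 1001010, weight = 3.
  m = 11 → c = 0100011, weight = 3.
Tally weights:
  weight 0: 1 codewords.
  weight 3: 2 codewords.
  weight 4: 1 codewords.
Minimum distance d = smallest w > 0 with A_w > 0 = 3.
Sanity: Σ A_w = 4 = 2^2 = 4 ✓.


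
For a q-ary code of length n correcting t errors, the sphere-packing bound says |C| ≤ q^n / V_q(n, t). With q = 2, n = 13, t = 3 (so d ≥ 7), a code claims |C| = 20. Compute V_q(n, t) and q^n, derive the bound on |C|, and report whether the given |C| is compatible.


V_q(n, t) = 378, q^n = 8192, Hamming bound = 21, |C| = 20 ≤ bound (satisfied).

Step 1: Compute V_q(n, t) = Σ_{j=0}^3 C(n, j) (q−1)^j.
  j = 0: C(13,0)·(1)^0 = 1·1 = 1.
  j = 1: C(13,1)·(1)^1 = 13·1 = 13.
  j = 2: C(13,2)·(1)^2 = 78·1 = 78.
  j = 3: C(13,3)·(1)^3 = 286·1 = 286.
  V_q(n, t) = 1 + 13 + 78 + 286 = 378.
Step 2: q^n = 2^13 = 8192.
Step 3: Hamming bound ⌊q^n / V_q(n,t)⌋ = ⌊8192/378⌋ = 21.
Step 4: Compare |C| = 20 to 21: satisfied.
The claimed |C| lies below the Hamming bound.


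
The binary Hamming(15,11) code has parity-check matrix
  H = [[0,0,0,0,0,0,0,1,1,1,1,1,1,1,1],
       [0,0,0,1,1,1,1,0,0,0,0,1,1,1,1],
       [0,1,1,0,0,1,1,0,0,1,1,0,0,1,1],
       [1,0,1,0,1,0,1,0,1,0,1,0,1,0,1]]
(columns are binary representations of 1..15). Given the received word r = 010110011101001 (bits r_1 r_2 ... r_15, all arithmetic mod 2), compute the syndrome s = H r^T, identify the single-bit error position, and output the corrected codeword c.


s = (1, 0, 1, 1)^T, error position = 11, corrected codeword c = 010110011111001

Compute s = H r^T mod 2 one row at a time:
  s_1 = 1 + 1 + 1 + 0 + 1 + 0 + 0 + 1 = 5 ≡ 1 (mod 2).
  s_2 = 1 + 1 + 0 + 0 + 1 + 0 + 0 + 1 = 4 ≡ 0 (mod 2).
  s_3 = 1 + 0 + 0 + 0 + 1 + 0 + 0 + 1 = 3 ≡ 1 (mod 2).
  s_4 = 0 + 0 + 1 + 0 + 1 + 0 + 0 + 1 = 3 ≡ 1 (mod 2).
s = (1, 0, 1, 1)^T — this equals column 11 of H (binary 1011), so error is at position 11.
Correct: flip bit 11 of r = 010110011101001 to get c = 010110011111001.


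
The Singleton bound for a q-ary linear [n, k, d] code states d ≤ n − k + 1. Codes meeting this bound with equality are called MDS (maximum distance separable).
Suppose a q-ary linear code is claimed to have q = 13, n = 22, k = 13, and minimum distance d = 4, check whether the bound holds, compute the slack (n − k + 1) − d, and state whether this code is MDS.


Singleton RHS = n − k + 1 = 10, slack = 6, bound satisfied, not MDS.

Singleton bound: d ≤ n − k + 1.
Here n = 22, k = 13, so n − k + 1 = 10.
Given d = 4, check d ≤ 10: YES.
Slack = (n − k + 1) − d = 6.
The code is NOT MDS (slack = 6 > 0).
Description: the claimed parameters are [22, 13, 4]_13; such a code would be non-MDS.


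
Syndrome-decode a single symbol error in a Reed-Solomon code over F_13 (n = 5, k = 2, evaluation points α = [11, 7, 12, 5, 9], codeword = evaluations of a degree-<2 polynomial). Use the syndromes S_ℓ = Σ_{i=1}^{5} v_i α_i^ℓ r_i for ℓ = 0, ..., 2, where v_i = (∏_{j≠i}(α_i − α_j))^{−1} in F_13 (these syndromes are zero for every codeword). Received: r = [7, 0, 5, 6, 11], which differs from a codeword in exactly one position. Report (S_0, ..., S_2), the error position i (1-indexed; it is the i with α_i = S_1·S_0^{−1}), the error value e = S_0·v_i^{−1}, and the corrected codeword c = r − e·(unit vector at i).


S = (1, 7, 10), error at position 2, error magnitude e = 11, c = [7, 2, 5, 6, 11].

Step 1: column multipliers v_i = (∏_{j≠i}(α_i − α_j))^{−1} mod 13.
  i = 1 (α = 11): (11−7)(11−12)(11−5)(11−9) = 4·(−1)·6·2 = −48 ≡ 4, so v_1 = 4^{−1} = 10 (mod 13).
  i = 2 (α = 7): (7−11)(7−12)(7−5)(7−9) = (−4)·(−5)·2·(−2) = −80 ≡ 11, so v_2 = 11^{−1} = 6 (mod 13).
  i = 3 (α = 12): (12−11)(12−7)(12−5)(12−9) = 1·5·7·3 = 105 ≡ 1, so v_3 = 1^{−1} = 1 (mod 13).
  i = 4 (α = 5): (5−11)(5−7)(5−12)(5−9) = (−6)·(−2)·(−7)·(−4) = 336 ≡ 11, so v_4 = 11^{−1} = 6 (mod 13).
  i = 5 (α = 9): (9−11)(9−7)(9−12)(9−5) = (−2)·2·(−3)·4 = 48 ≡ 9, so v_5 = 9^{−1} = 3 (mod 13).
  v = [10, 6, 1, 6, 3].
Step 2: syndromes of r = [7, 0, 5, 6, 11] (all sums mod 13).
  S_0 = Σ v_i r_i = 10·7 + 6·0 + 1·5 + 6·6 + 3·11 = 144 ≡ 1.
  S_1 = Σ v_i α_i r_i = 10·11·7 + 6·7·0 + 1·12·5 + 6·5·6 + 3·9·11 = 1307 ≡ 7.
  α_i^2 mod 13 = [4, 10, 1, 12, 3].
  S_2 = Σ v_i α_i^2 r_i = 10·4·7 + 6·10·0 + 1·1·5 + 6·12·6 + 3·3·11 = 816 ≡ 10.
  S = (1, 7, 10) ≠ 0, so r is not a codeword (an error is present).
Step 3: locate the error. For a single error e at position i, S_ℓ = v_i·e·α_i^ℓ, so α_err = S_1/S_0.
  S_0^{−1} = 1^{−1} = 1 (mod 13), so α_err = 7·1 = 7 ≡ 7 = α_2. Error position i = 2.
  Consistency check: S_2/S_1 = 10·2 = 20 ≡ 7 = α_err ✓ (single-error assumption holds).
Step 4: error magnitude e = S_0/v_2 = S_0·∏_{j≠2}(α_2 − α_j) = 1·11 = 11 ≡ 11 (mod 13).
Step 5: correct position 2: c_2 = r_2 − e = 0 − 11 ≡ 2 (mod 13). Hence c = [7, 2, 5, 6, 11].
  Check: interpolating c through the α_i gives m(x) = 3 + 11·x (degree < 2) with m(α_i) = c_i for every i, so c is indeed a codeword.


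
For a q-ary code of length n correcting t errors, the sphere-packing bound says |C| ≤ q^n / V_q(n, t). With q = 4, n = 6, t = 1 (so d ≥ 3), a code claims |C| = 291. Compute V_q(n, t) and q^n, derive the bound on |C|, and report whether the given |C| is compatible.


V_q(n, t) = 19, q^n = 4096, Hamming bound = 215, |C| = 291 > bound (violated).

Step 1: Compute V_q(n, t) = Σ_{j=0}^1 C(n, j) (q−1)^j.
  j = 0: C(6,0)·(3)^0 = 1·1 = 1.
  j = 1: C(6,1)·(3)^1 = 6·3 = 18.
  V_q(n, t) = 1 + 18 = 19.
Step 2: q^n = 4^6 = 4096.
Step 3: Hamming bound ⌊q^n / V_q(n,t)⌋ = ⌊4096/19⌋ = 215.
Step 4: Compare |C| = 291 to 215: violated.
The claimed |C| lies above the Hamming bound, so no 4-ary code of length 6 with d ≥ 3 can have 291 codewords.


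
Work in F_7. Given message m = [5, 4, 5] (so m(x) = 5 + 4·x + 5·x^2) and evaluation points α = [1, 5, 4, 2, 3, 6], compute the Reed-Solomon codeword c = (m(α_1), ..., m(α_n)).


c = [0, 3, 3, 5, 6, 6]

Message polynomial: m(x) = 5 + 4·x + 5·x^2 (mod 7).
For each evaluation point α_i, compute m(α_i) mod 7:
  α_1 = 1: Horner steps 5 → 2 → 0, so m(1) = 0.
  α_2 = 5: Horner steps 5 → 1 → 3, so m(5) = 3.
  α_3 = 4: Horner steps 5 → 3 → 3, so m(4) = 3.
  α_4 = 2: Horner steps 5 → 0 → 5, so m(2) = 5.
  α_5 = 3: Horner steps 5 → 5 → 6, so m(3) = 6.
  α_6 = 6: Horner steps 5 → 6 → 6, so m(6) = 6.
Codeword c = [0, 3, 3, 5, 6, 6] ∈ F_7^6.


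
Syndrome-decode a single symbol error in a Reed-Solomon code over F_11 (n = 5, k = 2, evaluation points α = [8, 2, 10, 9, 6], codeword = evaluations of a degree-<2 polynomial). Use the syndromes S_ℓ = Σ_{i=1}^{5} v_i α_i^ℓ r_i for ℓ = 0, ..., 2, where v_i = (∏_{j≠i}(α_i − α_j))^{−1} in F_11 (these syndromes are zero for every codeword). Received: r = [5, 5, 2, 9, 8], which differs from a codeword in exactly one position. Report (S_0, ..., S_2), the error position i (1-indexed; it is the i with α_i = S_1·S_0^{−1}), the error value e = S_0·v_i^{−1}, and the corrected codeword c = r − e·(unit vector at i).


S = (1, 2, 4), error at position 2, error magnitude e = 2, c = [5, 3, 2, 9, 8].

Step 1: column multipliers v_i = (∏_{j≠i}(α_i − α_j))^{−1} mod 11.
  i = 1 (α = 8): (8−2)(8−10)(8−9)(8−6) = 6·(−2)·(−1)·2 = 24 ≡ 2, so v_1 = 2^{−1} = 6 (mod 11).
  i = 2 (α = 2): (2−8)(2−10)(2−9)(2−6) = (−6)·(−8)·(−7)·(−4) = 1344 ≡ 2, so v_2 = 2^{−1} = 6 (mod 11).
  i = 3 (α = 10): (10−8)(10−2)(10−9)(10−6) = 2·8·1·4 = 64 ≡ 9, so v_3 = 9^{−1} = 5 (mod 11).
  i = 4 (α = 9): (9−8)(9−2)(9−10)(9−6) = 1·7·(−1)·3 = −21 ≡ 1, so v_4 = 1^{−1} = 1 (mod 11).
  i = 5 (α = 6): (6−8)(6−2)(6−10)(6−9) = (−2)·4·(−4)·(−3) = −96 ≡ 3, so v_5 = 3^{−1} = 4 (mod 11).
  v = [6, 6, 5, 1, 4].
Step 2: syndromes of r = [5, 5, 2, 9, 8] (all sums mod 11).
  S_0 = Σ v_i r_i = 6·5 + 6·5 + 5·2 + 1·9 + 4·8 = 111 ≡ 1.
  S_1 = Σ v_i α_i r_i = 6·8·5 + 6·2·5 + 5·10·2 + 1·9·9 + 4·6·8 = 673 ≡ 2.
  α_i^2 mod 11 = [9, 4, 1, 4, 3].
  S_2 = Σ v_i α_i^2 r_i = 6·9·5 + 6·4·5 + 5·1·2 + 1·4·9 + 4·3·8 = 532 ≡ 4.
  S = (1, 2, 4) ≠ 0, so r is not a codeword (an error is present).
Step 3: locate the error. For a single error e at position i, S_ℓ = v_i·e·α_i^ℓ, so α_err = S_1/S_0.
  S_0^{−1} = 1^{−1} = 1 (mod 11), so α_err = 2·1 = 2 ≡ 2 = α_2. Error position i = 2.
  Consistency check: S_2/S_1 = 4·6 = 24 ≡ 2 = α_err ✓ (single-error assumption holds).
Step 4: error magnitude e = S_0/v_2 = S_0·∏_{j≠2}(α_2 − α_j) = 1·2 = 2 ≡ 2 (mod 11).
Step 5: correct position 2: c_2 = r_2 − e = 5 − 2 ≡ 3 (mod 11). Hence c = [5, 3, 2, 9, 8].
  Check: interpolating c through the α_i gives m(x) = 6 + 4·x (degree < 2) with m(α_i) = c_i for every i, so c is indeed a codeword.


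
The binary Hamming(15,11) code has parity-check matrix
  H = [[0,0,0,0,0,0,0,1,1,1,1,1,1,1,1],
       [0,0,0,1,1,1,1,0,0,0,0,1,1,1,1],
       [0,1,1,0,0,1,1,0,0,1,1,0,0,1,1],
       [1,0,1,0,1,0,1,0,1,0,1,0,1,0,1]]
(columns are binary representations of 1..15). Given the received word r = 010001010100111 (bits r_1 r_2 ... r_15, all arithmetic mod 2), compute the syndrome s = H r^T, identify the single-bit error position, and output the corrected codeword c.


s = (1, 0, 1, 0)^T, error position = 10, corrected codeword c = 010001010000111

Compute s = H r^T mod 2 one row at a time:
  s_1 = 1 + 0 + 1 + 0 + 0 + 1 + 1 + 1 = 5 ≡ 1 (mod 2).
  s_2 = 0 + 0 + 1 + 0 + 0 + 1 + 1 + 1 = 4 ≡ 0 (mod 2).
  s_3 = 1 + 0 + 1 + 0 + 1 + 0 + 1 + 1 = 5 ≡ 1 (mod 2).
  s_4 = 0 + 0 + 0 + 0 + 0 + 0 + 1 + 1 = 2 ≡ 0 (mod 2).
s = (1, 0, 1, 0)^T — this equals column 10 of H (binary 1010), so error is at position 10.
Correct: flip bit 10 of r = 010001010100111 to get c = 010001010000111.


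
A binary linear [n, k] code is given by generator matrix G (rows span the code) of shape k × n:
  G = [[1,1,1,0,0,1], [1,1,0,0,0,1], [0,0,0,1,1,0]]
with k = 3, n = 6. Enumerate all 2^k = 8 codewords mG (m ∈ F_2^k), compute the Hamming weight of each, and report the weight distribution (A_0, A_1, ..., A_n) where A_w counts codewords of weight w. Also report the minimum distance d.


Weight distribution: A_0 = 1, A_1 = 1, A_2 = 1, A_3 = 2, A_4 = 1, A_5 = 1, A_6 = 1. Minimum distance d = 1.

Enumerate all 2^3 = 8 messages m ∈ F_2^3.
For each, compute codeword c = mG in F_2^6, then tally its weight.
  m = 000 → c = 000000, weight = 0.
  m = 100 → c = 111001, weight = 4.
  m = 010 → c = 110001, weight = 3.
  m = 110 → c = 001000, weight = 1.
  m = 001 → c = 000110, weight = 2.
  m = 101 → c = 111111, weight = 6.
  m = 011 → c = 110111, weight = 5.
  m = 111 → c = 001110, weight = 3.
Tally weights:
  weight 0: 1 codewords.
  weight 1: 1 codewords.
  weight 2: 1 codewords.
  weight 3: 2 codewords.
  weight 4: 1 codewords.
  weight 5: 1 codewords.
  weight 6: 1 codewords.
Minimum distance d = smallest w > 0 with A_w > 0 = 1.
Sanity: Σ A_w = 8 = 2^3 = 8 ✓.


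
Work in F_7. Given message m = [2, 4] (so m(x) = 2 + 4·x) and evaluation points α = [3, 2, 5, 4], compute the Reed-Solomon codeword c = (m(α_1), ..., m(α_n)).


c = [0, 3, 1, 4]

Message polynomial: m(x) = 2 + 4·x (mod 7).
For each evaluation point α_i, compute m(α_i) mod 7:
  α_1 = 3: Horner steps 4 → 0, so m(3) = 0.
  α_2 = 2: Horner steps 4 → 3, so m(2) = 3.
  α_3 = 5: Horner steps 4 → 1, so m(5) = 1.
  α_4 = 4: Horner steps 4 → 4, so m(4) = 4.
Codeword c = [0, 3, 1, 4] ∈ F_7^4.


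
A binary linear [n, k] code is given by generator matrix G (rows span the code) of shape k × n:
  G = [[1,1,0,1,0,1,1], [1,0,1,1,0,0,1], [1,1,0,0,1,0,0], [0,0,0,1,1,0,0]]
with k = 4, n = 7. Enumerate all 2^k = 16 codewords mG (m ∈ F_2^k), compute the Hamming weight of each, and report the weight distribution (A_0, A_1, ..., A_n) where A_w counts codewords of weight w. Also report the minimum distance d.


Weight distribution: A_0 = 1, A_2 = 2, A_3 = 4, A_4 = 5, A_5 = 4. Minimum distance d = 2.

Enumerate all 2^4 = 16 messages m ∈ F_2^4.
For each, compute codeword c = mG in F_2^7, then tally its weight.
  m = 0000 → c = 0000000, weight = 0.
  m = 1000 → c = 1101011, weight = 5.
  m = 0100 → c = 1011001, weight = 4.
  m = 1100 → c = 0110010, weight = 3.
  m = 0010 → c = 1100100, weight = 3.
  m = 1010 → c = 0001111, weight = 4.
  m = 0110 → c = 0111101, weight = 5.
  m = 1110 → c = 1010110, weight = 4.
  m = 0001 → c = 0001100, weight = 2.
  m = 1001 → c = 1100111, weight = 5.
  m = 0101 → c = 1010101, weight = 4.
  m = 1101 → c = 0111110, weight = 5.
  m = 0011 → c = 1101000, weight = 3.
  m = 1011 → c = 0000011, weight = 2.
  m = 0111 → c = 0110001, weight = 3.
  m = 1111 → c = 1011010, weight = 4.
Tally weights:
  weight 0: 1 codewords.
  weight 2: 2 codewords.
  weight 3: 4 codewords.
  weight 4: 5 codewords.
  weight 5: 4 codewords.
Minimum distance d = smallest w > 0 with A_w > 0 = 2.
Sanity: Σ A_w = 16 = 2^4 = 16 ✓.


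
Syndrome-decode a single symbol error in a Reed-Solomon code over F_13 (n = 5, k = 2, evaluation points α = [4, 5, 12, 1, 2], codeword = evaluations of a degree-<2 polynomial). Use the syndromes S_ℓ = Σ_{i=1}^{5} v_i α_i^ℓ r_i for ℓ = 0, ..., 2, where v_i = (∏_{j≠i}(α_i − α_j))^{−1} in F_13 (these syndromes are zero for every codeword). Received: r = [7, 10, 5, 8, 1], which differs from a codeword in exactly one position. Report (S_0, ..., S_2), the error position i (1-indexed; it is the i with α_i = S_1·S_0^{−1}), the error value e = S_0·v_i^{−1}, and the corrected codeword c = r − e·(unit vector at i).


S = (5, 5, 5), error at position 4, error magnitude e = 10, c = [7, 10, 5, 11, 1].

Step 1: column multipliers v_i = (∏_{j≠i}(α_i − α_j))^{−1} mod 13.
  i = 1 (α = 4): (4−5)(4−12)(4−1)(4−2) = (−1)·(−8)·3·2 = 48 ≡ 9, so v_1 = 9^{−1} = 3 (mod 13).
  i = 2 (α = 5): (5−4)(5−12)(5−1)(5−2) = 1·(−7)·4·3 = −84 ≡ 7, so v_2 = 7^{−1} = 2 (mod 13).
  i = 3 (α = 12): (12−4)(12−5)(12−1)(12−2) = 8·7·11·10 = 6160 ≡ 11, so v_3 = 11^{−1} = 6 (mod 13).
  i = 4 (α = 1): (1−4)(1−5)(1−12)(1−2) = (−3)·(−4)·(−11)·(−1) = 132 ≡ 2, so v_4 = 2^{−1} = 7 (mod 13).
  i = 5 (α = 2): (2−4)(2−5)(2−12)(2−1) = (−2)·(−3)·(−10)·1 = −60 ≡ 5, so v_5 = 5^{−1} = 8 (mod 13).
  v = [3, 2, 6, 7, 8].
Step 2: syndromes of r = [7, 10, 5, 8, 1] (all sums mod 13).
  S_0 = Σ v_i r_i = 3·7 + 2·10 + 6·5 + 7·8 + 8·1 = 135 ≡ 5.
  S_1 = Σ v_i α_i r_i = 3·4·7 + 2·5·10 + 6·12·5 + 7·1·8 + 8·2·1 = 616 ≡ 5.
  α_i^2 mod 13 = [3, 12, 1, 1, 4].
  S_2 = Σ v_i α_i^2 r_i = 3·3·7 + 2·12·10 + 6·1·5 + 7·1·8 + 8·4·1 = 421 ≡ 5.
  S = (5, 5, 5) ≠ 0, so r is not a codeword (an error is present).
Step 3: locate the error. For a single error e at position i, S_ℓ = v_i·e·α_i^ℓ, so α_err = S_1/S_0.
  S_0^{−1} = 5^{−1} = 8 (mod 13), so α_err = 5·8 = 40 ≡ 1 = α_4. Error position i = 4.
  Consistency check: S_2/S_1 = 5·8 = 40 ≡ 1 = α_err ✓ (single-error assumption holds).
Step 4: error magnitude e = S_0/v_4 = S_0·∏_{j≠4}(α_4 − α_j) = 5·2 = 10 ≡ 10 (mod 13).
Step 5: correct position 4: c_4 = r_4 − e = 8 − 10 ≡ 11 (mod 13). Hence c = [7, 10, 5, 11, 1].
  Check: interpolating c through the α_i gives m(x) = 8 + 3·x (degree < 2) with m(α_i) = c_i for every i, so c is indeed a codeword.


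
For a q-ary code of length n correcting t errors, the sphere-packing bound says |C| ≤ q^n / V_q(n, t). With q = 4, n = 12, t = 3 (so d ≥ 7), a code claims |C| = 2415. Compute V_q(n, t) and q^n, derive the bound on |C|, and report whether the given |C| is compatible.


V_q(n, t) = 6571, q^n = 16777216, Hamming bound = 2553, |C| = 2415 ≤ bound (satisfied).

Step 1: Compute V_q(n, t) = Σ_{j=0}^3 C(n, j) (q−1)^j.
  j = 0: C(12,0)·(3)^0 = 1·1 = 1.
  j = 1: C(12,1)·(3)^1 = 12·3 = 36.
  j = 2: C(12,2)·(3)^2 = 66·9 = 594.
  j = 3: C(12,3)·(3)^3 = 220·27 = 5940.
  V_q(n, t) = 1 + 36 + 594 + 5940 = 6571.
Step 2: q^n = 4^12 = 16777216.
Step 3: Hamming bound ⌊q^n / V_q(n,t)⌋ = ⌊16777216/6571⌋ = 2553.
Step 4: Compare |C| = 2415 to 2553: satisfied.
The claimed |C| lies below the Hamming bound.


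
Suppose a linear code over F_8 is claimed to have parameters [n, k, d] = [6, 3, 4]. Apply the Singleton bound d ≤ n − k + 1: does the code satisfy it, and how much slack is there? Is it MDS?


Singleton RHS = n − k + 1 = 4, slack = 0, bound satisfied, MDS.

Singleton bound: d ≤ n − k + 1.
Here n = 6, k = 3, so n − k + 1 = 4.
Given d = 4, check d ≤ 4: YES.
Slack = (n − k + 1) − d = 0.
The code is MDS (slack = 0).
Description: the claimed parameters are [6, 3, 4]_8; such a code would be MDS (meets Singleton bound).
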